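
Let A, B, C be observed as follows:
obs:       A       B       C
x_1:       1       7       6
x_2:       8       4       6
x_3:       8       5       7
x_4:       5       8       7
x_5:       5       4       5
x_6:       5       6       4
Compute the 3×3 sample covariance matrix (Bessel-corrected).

Step 1 — column means:
  mean(A) = (1 + 8 + 8 + 5 + 5 + 5) / 6 = 32/6 = 5.3333
  mean(B) = (7 + 4 + 5 + 8 + 4 + 6) / 6 = 34/6 = 5.6667
  mean(C) = (6 + 6 + 7 + 7 + 5 + 4) / 6 = 35/6 = 5.8333

Step 2 — sample covariance S[i,j] = (1/(n-1)) · Σ_k (x_{k,i} - mean_i) · (x_{k,j} - mean_j), with n-1 = 5.
  S[A,A] = ((-4.3333)·(-4.3333) + (2.6667)·(2.6667) + (2.6667)·(2.6667) + (-0.3333)·(-0.3333) + (-0.3333)·(-0.3333) + (-0.3333)·(-0.3333)) / 5 = 33.3333/5 = 6.6667
  S[A,B] = ((-4.3333)·(1.3333) + (2.6667)·(-1.6667) + (2.6667)·(-0.6667) + (-0.3333)·(2.3333) + (-0.3333)·(-1.6667) + (-0.3333)·(0.3333)) / 5 = -12.3333/5 = -2.4667
  S[A,C] = ((-4.3333)·(0.1667) + (2.6667)·(0.1667) + (2.6667)·(1.1667) + (-0.3333)·(1.1667) + (-0.3333)·(-0.8333) + (-0.3333)·(-1.8333)) / 5 = 3.3333/5 = 0.6667
  S[B,B] = ((1.3333)·(1.3333) + (-1.6667)·(-1.6667) + (-0.6667)·(-0.6667) + (2.3333)·(2.3333) + (-1.6667)·(-1.6667) + (0.3333)·(0.3333)) / 5 = 13.3333/5 = 2.6667
  S[B,C] = ((1.3333)·(0.1667) + (-1.6667)·(0.1667) + (-0.6667)·(1.1667) + (2.3333)·(1.1667) + (-1.6667)·(-0.8333) + (0.3333)·(-1.8333)) / 5 = 2.6667/5 = 0.5333
  S[C,C] = ((0.1667)·(0.1667) + (0.1667)·(0.1667) + (1.1667)·(1.1667) + (1.1667)·(1.1667) + (-0.8333)·(-0.8333) + (-1.8333)·(-1.8333)) / 5 = 6.8333/5 = 1.3667

S is symmetric (S[j,i] = S[i,j]). Assembling:

S = [[6.6667, -2.4667, 0.6667],
 [-2.4667, 2.6667, 0.5333],
 [0.6667, 0.5333, 1.3667]]


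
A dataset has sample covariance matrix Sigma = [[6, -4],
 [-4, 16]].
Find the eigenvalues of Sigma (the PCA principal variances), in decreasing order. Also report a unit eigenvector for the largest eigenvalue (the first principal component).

Step 1 — characteristic polynomial of 2×2 Sigma:
  det(Sigma - λI) = λ² - trace · λ + det = 0.
  trace = 6 + 16 = 22, det = 6·16 - (-4)² = 80.
Step 2 — discriminant:
  Δ = trace² - 4·det = 484 - 320 = 164.
Step 3 — eigenvalues:
  λ = (trace ± √Δ)/2 = (22 ± 12.8062)/2,
  λ_1 = 17.4031,  λ_2 = 4.5969.

Step 4 — unit eigenvector for λ_1: solve (Sigma - λ_1 I)v = 0. First row:
  (6 - 17.4031)·v_x + (-4)·v_y = 0, i.e. (-11.4031)·v_x + (-4)·v_y = 0,
  so v ∝ (b, λ_1 - a) = (-4, 11.4031); multiply by -1 so the first entry is positive: u = (4, -11.4031).
  ||u|| = √((4)² + (-11.4031)²) = √(146.0312) ≈ 12.0843,
  v_1 = u/||u|| ≈ (0.331, -0.9436) (||v_1|| = 1).

λ_1 = 17.4031,  λ_2 = 4.5969;  v_1 ≈ (0.331, -0.9436)


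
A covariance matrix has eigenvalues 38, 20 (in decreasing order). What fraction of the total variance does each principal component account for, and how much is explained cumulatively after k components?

Step 1 — total variance = trace(Sigma) = Σ λ_i = 38 + 20 = 58.

Step 2 — fraction explained by component i = λ_i / Σ λ:
  PC1: 38/58 = 0.6552
  PC2: 20/58 = 0.3448

Step 3 — cumulative fraction after k components = (λ_1 + ... + λ_k) / Σ λ:
  k = 1: 38/58 = 0.6552
  k = 2: (38 + 20)/58 = 58/58 = 1

Summary (fraction, with percent):

explained: PC1 0.6552 (65.52%), PC2 0.3448 (34.48%);  cumulative: 0.6552, 1


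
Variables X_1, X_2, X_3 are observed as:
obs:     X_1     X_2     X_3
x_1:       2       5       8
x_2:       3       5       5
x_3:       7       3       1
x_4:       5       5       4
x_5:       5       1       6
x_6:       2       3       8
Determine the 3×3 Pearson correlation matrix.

Step 1 — column means:
  mean(X_1) = (2 + 3 + 7 + 5 + 5 + 2) / 6 = 24/6 = 4
  mean(X_2) = (5 + 5 + 3 + 5 + 1 + 3) / 6 = 22/6 = 3.6667
  mean(X_3) = (8 + 5 + 1 + 4 + 6 + 8) / 6 = 32/6 = 5.3333

Step 2 — sample variances and covariances s[i,j] = (1/(n-1)) · Σ_k (x_{k,i} - mean_i) · (x_{k,j} - mean_j), with n-1 = 5:
  s[X_1,X_1] = ((-2)·(-2) + (-1)·(-1) + (3)·(3) + (1)·(1) + (1)·(1) + (-2)·(-2)) / 5 = 20/5 = 4
  s[X_1,X_2] = ((-2)·(1.3333) + (-1)·(1.3333) + (3)·(-0.6667) + (1)·(1.3333) + (1)·(-2.6667) + (-2)·(-0.6667)) / 5 = -6/5 = -1.2
  s[X_1,X_3] = ((-2)·(2.6667) + (-1)·(-0.3333) + (3)·(-4.3333) + (1)·(-1.3333) + (1)·(0.6667) + (-2)·(2.6667)) / 5 = -24/5 = -4.8
  s[X_2,X_2] = ((1.3333)·(1.3333) + (1.3333)·(1.3333) + (-0.6667)·(-0.6667) + (1.3333)·(1.3333) + (-2.6667)·(-2.6667) + (-0.6667)·(-0.6667)) / 5 = 13.3333/5 = 2.6667
  s[X_2,X_3] = ((1.3333)·(2.6667) + (1.3333)·(-0.3333) + (-0.6667)·(-4.3333) + (1.3333)·(-1.3333) + (-2.6667)·(0.6667) + (-0.6667)·(2.6667)) / 5 = 0.6667/5 = 0.1333
  s[X_3,X_3] = ((2.6667)·(2.6667) + (-0.3333)·(-0.3333) + (-4.3333)·(-4.3333) + (-1.3333)·(-1.3333) + (0.6667)·(0.6667) + (2.6667)·(2.6667)) / 5 = 35.3333/5 = 7.0667
  Sample standard deviations s_i = √(s[i,i]):
  s(X_1) = √(4) = 2
  s(X_2) = √(2.6667) = 1.633
  s(X_3) = √(7.0667) = 2.6583

Step 3 — r_{ij} = s_{ij} / (s_i · s_j):
  r[X_1,X_1] = 1 (diagonal).
  r[X_1,X_2] = -1.2 / (2 · 1.633) = -1.2 / 3.266 = -0.3674
  r[X_1,X_3] = -4.8 / (2 · 2.6583) = -4.8 / 5.3166 = -0.9028
  r[X_2,X_2] = 1 (diagonal).
  r[X_2,X_3] = 0.1333 / (1.633 · 2.6583) = 0.1333 / 4.341 = 0.0307
  r[X_3,X_3] = 1 (diagonal).

R is symmetric with unit diagonal. Assembling:

R = [[1, -0.3674, -0.9028],
 [-0.3674, 1, 0.0307],
 [-0.9028, 0.0307, 1]]


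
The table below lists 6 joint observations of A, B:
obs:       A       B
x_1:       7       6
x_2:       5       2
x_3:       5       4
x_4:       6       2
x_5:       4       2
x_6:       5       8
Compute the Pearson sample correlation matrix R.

Step 1 — column means:
  mean(A) = (7 + 5 + 5 + 6 + 4 + 5) / 6 = 32/6 = 5.3333
  mean(B) = (6 + 2 + 4 + 2 + 2 + 8) / 6 = 24/6 = 4

Step 2 — sample variances and covariances s[i,j] = (1/(n-1)) · Σ_k (x_{k,i} - mean_i) · (x_{k,j} - mean_j), with n-1 = 5:
  s[A,A] = ((1.6667)·(1.6667) + (-0.3333)·(-0.3333) + (-0.3333)·(-0.3333) + (0.6667)·(0.6667) + (-1.3333)·(-1.3333) + (-0.3333)·(-0.3333)) / 5 = 5.3333/5 = 1.0667
  s[A,B] = ((1.6667)·(2) + (-0.3333)·(-2) + (-0.3333)·(0) + (0.6667)·(-2) + (-1.3333)·(-2) + (-0.3333)·(4)) / 5 = 4/5 = 0.8
  s[B,B] = ((2)·(2) + (-2)·(-2) + (0)·(0) + (-2)·(-2) + (-2)·(-2) + (4)·(4)) / 5 = 32/5 = 6.4
  Sample standard deviations s_i = √(s[i,i]):
  s(A) = √(1.0667) = 1.0328
  s(B) = √(6.4) = 2.5298

Step 3 — r_{ij} = s_{ij} / (s_i · s_j):
  r[A,A] = 1 (diagonal).
  r[A,B] = 0.8 / (1.0328 · 2.5298) = 0.8 / 2.6128 = 0.3062
  r[B,B] = 1 (diagonal).

R is symmetric with unit diagonal. Assembling:

R = [[1, 0.3062],
 [0.3062, 1]]


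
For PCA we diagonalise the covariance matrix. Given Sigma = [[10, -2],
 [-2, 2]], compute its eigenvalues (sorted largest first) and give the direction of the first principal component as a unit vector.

Step 1 — characteristic polynomial of 2×2 Sigma:
  det(Sigma - λI) = λ² - trace · λ + det = 0.
  trace = 10 + 2 = 12, det = 10·2 - (-2)² = 16.
Step 2 — discriminant:
  Δ = trace² - 4·det = 144 - 64 = 80.
Step 3 — eigenvalues:
  λ = (trace ± √Δ)/2 = (12 ± 8.9443)/2,
  λ_1 = 10.4721,  λ_2 = 1.5279.

Step 4 — unit eigenvector for λ_1: solve (Sigma - λ_1 I)v = 0. First row:
  (10 - 10.4721)·v_x + (-2)·v_y = 0, i.e. (-0.4721)·v_x + (-2)·v_y = 0,
  so v ∝ (b, λ_1 - a) = (-2, 0.4721); multiply by -1 so the first entry is positive: u = (2, -0.4721).
  ||u|| = √((2)² + (-0.4721)²) = √(4.2229) ≈ 2.055,
  v_1 = u/||u|| ≈ (0.9732, -0.2298) (||v_1|| = 1).

λ_1 = 10.4721,  λ_2 = 1.5279;  v_1 ≈ (0.9732, -0.2298)


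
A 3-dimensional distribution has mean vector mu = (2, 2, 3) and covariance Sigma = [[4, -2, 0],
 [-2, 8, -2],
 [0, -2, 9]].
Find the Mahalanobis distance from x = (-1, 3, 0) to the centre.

Step 1 — centre the observation: (x - mu) = (-3, 1, -3).

Step 2 — invert Sigma (cofactor / det for 3×3, or solve directly):
  Sigma^{-1} = [[0.2881, 0.0763, 0.0169],
 [0.0763, 0.1525, 0.0339],
 [0.0169, 0.0339, 0.1186]].

Step 3 — form the quadratic (x - mu)^T · Sigma^{-1} · (x - mu):
  Sigma^{-1} · (x - mu) = (-0.839, -0.178, -0.3729).
  (x - mu)^T · [Sigma^{-1} · (x - mu)] = (-3)·(-0.839) + (1)·(-0.178) + (-3)·(-0.3729) = 3.4576.

Step 4 — take square root: d = √(3.4576) ≈ 1.8595.

d(x, mu) = √(3.4576) ≈ 1.8595


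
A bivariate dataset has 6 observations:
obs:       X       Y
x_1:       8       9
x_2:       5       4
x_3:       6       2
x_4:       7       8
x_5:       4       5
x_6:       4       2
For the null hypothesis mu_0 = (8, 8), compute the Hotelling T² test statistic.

Step 1 — sample mean vector:
  mean(X) = (8 + 5 + 6 + 7 + 4 + 4) / 6 = 34/6 = 5.6667
  mean(Y) = (9 + 4 + 2 + 8 + 5 + 2) / 6 = 30/6 = 5
  x̄ = (5.6667, 5),  deviation x̄ - mu_0 = (5.6667, 5) - (8, 8) = (-2.3333, -3).

Step 2 — sample covariance matrix, S[i,j] = (1/(n-1)) · Σ_k (x_{k,i} - mean_i) · (x_{k,j} - mean_j), divisor n-1 = 5:
  S[X,X] = ((2.3333)·(2.3333) + (-0.6667)·(-0.6667) + (0.3333)·(0.3333) + (1.3333)·(1.3333) + (-1.6667)·(-1.6667) + (-1.6667)·(-1.6667)) / 5 = 13.3333/5 = 2.6667
  S[X,Y] = ((2.3333)·(4) + (-0.6667)·(-1) + (0.3333)·(-3) + (1.3333)·(3) + (-1.6667)·(0) + (-1.6667)·(-3)) / 5 = 18/5 = 3.6
  S[Y,Y] = ((4)·(4) + (-1)·(-1) + (-3)·(-3) + (3)·(3) + (0)·(0) + (-3)·(-3)) / 5 = 44/5 = 8.8
  S = [[2.6667, 3.6],
 [3.6, 8.8]].

Step 3 — invert S. det(S) = 2.6667·8.8 - (3.6)² = 10.5067.
  S^{-1} = (1/det) · [[d, -b], [-b, a]] = [[0.8376, -0.3426],
 [-0.3426, 0.2538]].

Step 4 — quadratic form (x̄ - mu_0)^T · S^{-1} · (x̄ - mu_0):
  S^{-1} · (x̄ - mu_0) = (-0.9264, 0.0381),
  (x̄ - mu_0)^T · [...] = (-2.3333)·(-0.9264) + (-3)·(0.0381) = 2.0474.

Step 5 — scale by n: T² = 6 · 2.0474 = 12.2843.

T² ≈ 12.2843


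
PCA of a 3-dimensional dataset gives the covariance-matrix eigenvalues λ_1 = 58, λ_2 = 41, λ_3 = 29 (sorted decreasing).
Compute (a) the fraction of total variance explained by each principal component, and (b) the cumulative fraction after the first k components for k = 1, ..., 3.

Step 1 — total variance = trace(Sigma) = Σ λ_i = 58 + 41 + 29 = 128.

Step 2 — fraction explained by component i = λ_i / Σ λ:
  PC1: 58/128 = 0.4531
  PC2: 41/128 = 0.3203
  PC3: 29/128 = 0.2266

Step 3 — cumulative fraction after k components = (λ_1 + ... + λ_k) / Σ λ:
  k = 1: 58/128 = 0.4531
  k = 2: (58 + 41)/128 = 99/128 = 0.7734
  k = 3: (58 + 41 + 29)/128 = 128/128 = 1

Summary (fraction, with percent):

explained: PC1 0.4531 (45.31%), PC2 0.3203 (32.03%), PC3 0.2266 (22.66%);  cumulative: 0.4531, 0.7734, 1


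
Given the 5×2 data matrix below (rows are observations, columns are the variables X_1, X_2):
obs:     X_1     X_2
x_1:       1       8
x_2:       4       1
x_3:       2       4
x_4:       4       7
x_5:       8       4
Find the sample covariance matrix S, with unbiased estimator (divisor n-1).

Step 1 — column means:
  mean(X_1) = (1 + 4 + 2 + 4 + 8) / 5 = 19/5 = 3.8
  mean(X_2) = (8 + 1 + 4 + 7 + 4) / 5 = 24/5 = 4.8

Step 2 — sample covariance S[i,j] = (1/(n-1)) · Σ_k (x_{k,i} - mean_i) · (x_{k,j} - mean_j), with n-1 = 4.
  S[X_1,X_1] = ((-2.8)·(-2.8) + (0.2)·(0.2) + (-1.8)·(-1.8) + (0.2)·(0.2) + (4.2)·(4.2)) / 4 = 28.8/4 = 7.2
  S[X_1,X_2] = ((-2.8)·(3.2) + (0.2)·(-3.8) + (-1.8)·(-0.8) + (0.2)·(2.2) + (4.2)·(-0.8)) / 4 = -11.2/4 = -2.8
  S[X_2,X_2] = ((3.2)·(3.2) + (-3.8)·(-3.8) + (-0.8)·(-0.8) + (2.2)·(2.2) + (-0.8)·(-0.8)) / 4 = 30.8/4 = 7.7

S is symmetric (S[j,i] = S[i,j]). Assembling:

S = [[7.2, -2.8],
 [-2.8, 7.7]]


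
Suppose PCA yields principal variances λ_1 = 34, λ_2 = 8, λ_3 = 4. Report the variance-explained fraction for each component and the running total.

Step 1 — total variance = trace(Sigma) = Σ λ_i = 34 + 8 + 4 = 46.

Step 2 — fraction explained by component i = λ_i / Σ λ:
  PC1: 34/46 = 0.7391
  PC2: 8/46 = 0.1739
  PC3: 4/46 = 0.087

Step 3 — cumulative fraction after k components = (λ_1 + ... + λ_k) / Σ λ:
  k = 1: 34/46 = 0.7391
  k = 2: (34 + 8)/46 = 42/46 = 0.913
  k = 3: (34 + 8 + 4)/46 = 46/46 = 1

Summary (fraction, with percent):

explained: PC1 0.7391 (73.91%), PC2 0.1739 (17.39%), PC3 0.087 (8.7%);  cumulative: 0.7391, 0.913, 1


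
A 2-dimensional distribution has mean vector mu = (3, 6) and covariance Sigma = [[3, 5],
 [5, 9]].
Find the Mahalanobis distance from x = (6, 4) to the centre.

Step 1 — centre the observation: (x - mu) = (3, -2).

Step 2 — invert Sigma. det(Sigma) = 3·9 - (5)² = 2.
  Sigma^{-1} = (1/det) · [[d, -b], [-b, a]] = [[4.5, -2.5],
 [-2.5, 1.5]].

Step 3 — form the quadratic (x - mu)^T · Sigma^{-1} · (x - mu):
  Sigma^{-1} · (x - mu) = (18.5, -10.5).
  (x - mu)^T · [Sigma^{-1} · (x - mu)] = (3)·(18.5) + (-2)·(-10.5) = 76.5.

Step 4 — take square root: d = √(76.5) ≈ 8.7464.

d(x, mu) = √(76.5) ≈ 8.7464


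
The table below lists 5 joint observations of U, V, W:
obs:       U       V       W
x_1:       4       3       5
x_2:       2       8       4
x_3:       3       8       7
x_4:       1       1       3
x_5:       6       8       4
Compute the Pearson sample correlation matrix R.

Step 1 — column means:
  mean(U) = (4 + 2 + 3 + 1 + 6) / 5 = 16/5 = 3.2
  mean(V) = (3 + 8 + 8 + 1 + 8) / 5 = 28/5 = 5.6
  mean(W) = (5 + 4 + 7 + 3 + 4) / 5 = 23/5 = 4.6

Step 2 — sample variances and covariances s[i,j] = (1/(n-1)) · Σ_k (x_{k,i} - mean_i) · (x_{k,j} - mean_j), with n-1 = 4:
  s[U,U] = ((0.8)·(0.8) + (-1.2)·(-1.2) + (-0.2)·(-0.2) + (-2.2)·(-2.2) + (2.8)·(2.8)) / 4 = 14.8/4 = 3.7
  s[U,V] = ((0.8)·(-2.6) + (-1.2)·(2.4) + (-0.2)·(2.4) + (-2.2)·(-4.6) + (2.8)·(2.4)) / 4 = 11.4/4 = 2.85
  s[U,W] = ((0.8)·(0.4) + (-1.2)·(-0.6) + (-0.2)·(2.4) + (-2.2)·(-1.6) + (2.8)·(-0.6)) / 4 = 2.4/4 = 0.6
  s[V,V] = ((-2.6)·(-2.6) + (2.4)·(2.4) + (2.4)·(2.4) + (-4.6)·(-4.6) + (2.4)·(2.4)) / 4 = 45.2/4 = 11.3
  s[V,W] = ((-2.6)·(0.4) + (2.4)·(-0.6) + (2.4)·(2.4) + (-4.6)·(-1.6) + (2.4)·(-0.6)) / 4 = 9.2/4 = 2.3
  s[W,W] = ((0.4)·(0.4) + (-0.6)·(-0.6) + (2.4)·(2.4) + (-1.6)·(-1.6) + (-0.6)·(-0.6)) / 4 = 9.2/4 = 2.3
  Sample standard deviations s_i = √(s[i,i]):
  s(U) = √(3.7) = 1.9235
  s(V) = √(11.3) = 3.3615
  s(W) = √(2.3) = 1.5166

Step 3 — r_{ij} = s_{ij} / (s_i · s_j):
  r[U,U] = 1 (diagonal).
  r[U,V] = 2.85 / (1.9235 · 3.3615) = 2.85 / 6.4661 = 0.4408
  r[U,W] = 0.6 / (1.9235 · 1.5166) = 0.6 / 2.9172 = 0.2057
  r[V,V] = 1 (diagonal).
  r[V,W] = 2.3 / (3.3615 · 1.5166) = 2.3 / 5.098 = 0.4512
  r[W,W] = 1 (diagonal).

R is symmetric with unit diagonal. Assembling:

R = [[1, 0.4408, 0.2057],
 [0.4408, 1, 0.4512],
 [0.2057, 0.4512, 1]]


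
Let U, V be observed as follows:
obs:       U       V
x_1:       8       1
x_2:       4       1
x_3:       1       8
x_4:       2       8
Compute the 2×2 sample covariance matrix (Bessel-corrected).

Step 1 — column means:
  mean(U) = (8 + 4 + 1 + 2) / 4 = 15/4 = 3.75
  mean(V) = (1 + 1 + 8 + 8) / 4 = 18/4 = 4.5

Step 2 — sample covariance S[i,j] = (1/(n-1)) · Σ_k (x_{k,i} - mean_i) · (x_{k,j} - mean_j), with n-1 = 3.
  S[U,U] = ((4.25)·(4.25) + (0.25)·(0.25) + (-2.75)·(-2.75) + (-1.75)·(-1.75)) / 3 = 28.75/3 = 9.5833
  S[U,V] = ((4.25)·(-3.5) + (0.25)·(-3.5) + (-2.75)·(3.5) + (-1.75)·(3.5)) / 3 = -31.5/3 = -10.5
  S[V,V] = ((-3.5)·(-3.5) + (-3.5)·(-3.5) + (3.5)·(3.5) + (3.5)·(3.5)) / 3 = 49/3 = 16.3333

S is symmetric (S[j,i] = S[i,j]). Assembling:

S = [[9.5833, -10.5],
 [-10.5, 16.3333]]


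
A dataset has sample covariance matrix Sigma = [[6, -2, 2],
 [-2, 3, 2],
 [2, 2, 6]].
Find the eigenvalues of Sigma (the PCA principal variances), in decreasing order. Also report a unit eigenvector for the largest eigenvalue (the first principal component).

Step 1 — characteristic polynomial p(λ) = det(λI - Sigma) = λ³ - tr·λ² + c_1·λ - det, where tr = trace, c_1 = sum of the principal 2×2 minors, det = det(Sigma):
  tr = 6 + 3 + 6 = 15,
  c_1 = (6·3 - (-2)²) + (6·6 - (2)²) + (3·6 - (2)²) = 14 + 32 + 14 = 60,
  det = 6·(3·6 - (2)²) - (-2)·((-2)·6 - (2)·(2)) + (2)·((-2)·(2) - 3·(2)) = 6·(14) - (-2)·(-16) + (2)·(-10) = 32.
  So p(λ) = λ³ - 15λ² + 60λ - 32.
Step 2 — look for an integer root (rational root theorem: any rational root is an integer divisor of 32). Testing λ = 8:
  p(8) = 512 - 960 + 480 - 32 = 0  ✓
  Dividing out (λ - 8): p(λ) = (λ - 8)(λ² - 7λ + 4).
Step 3 — remaining eigenvalues from the quadratic λ² - 7λ + 4 = 0:
  Δ = 7² - 4·4 = 49 - 16 = 33,  λ = (7 ± √33)/2 = (7 ± 5.7446)/2 ≈ 6.3723 or 0.6277.
  Sorted: λ_1 = 8,  λ_2 = 6.3723,  λ_3 = 0.6277  (check: sum = 15 = tr ✓).

Step 4 — unit eigenvector for λ_1 = 8: v spans the null space of (Sigma - λ_1 I), whose rows are
  r_1 = (-2, -2, 2),  r_2 = (-2, -5, 2),  r_3 = (2, 2, -2).
  v is orthogonal to every row, so take v ∝ r_1 × r_2 = ((-2)·(2) - (2)·(-5), (2)·(-2) - (-2)·(2), (-2)·(-5) - (-2)·(-2)) = (6, 0, 6).
  Rescale (divide by 6): u = (1, 0, 1).
  ||u|| = √((1)² + (0)² + (1)²) = √(2) ≈ 1.4142,  v_1 = u/||u|| ≈ (0.7071, 0, 0.7071) (||v_1|| = 1).

λ_1 = 8,  λ_2 = 6.3723,  λ_3 = 0.6277;  v_1 ≈ (0.7071, 0, 0.7071)


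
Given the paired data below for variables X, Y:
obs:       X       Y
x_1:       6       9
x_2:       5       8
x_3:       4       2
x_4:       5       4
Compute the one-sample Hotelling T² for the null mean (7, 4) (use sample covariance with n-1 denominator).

Step 1 — sample mean vector:
  mean(X) = (6 + 5 + 4 + 5) / 4 = 20/4 = 5
  mean(Y) = (9 + 8 + 2 + 4) / 4 = 23/4 = 5.75
  x̄ = (5, 5.75),  deviation x̄ - mu_0 = (5, 5.75) - (7, 4) = (-2, 1.75).

Step 2 — sample covariance matrix, S[i,j] = (1/(n-1)) · Σ_k (x_{k,i} - mean_i) · (x_{k,j} - mean_j), divisor n-1 = 3:
  S[X,X] = ((1)·(1) + (0)·(0) + (-1)·(-1) + (0)·(0)) / 3 = 2/3 = 0.6667
  S[X,Y] = ((1)·(3.25) + (0)·(2.25) + (-1)·(-3.75) + (0)·(-1.75)) / 3 = 7/3 = 2.3333
  S[Y,Y] = ((3.25)·(3.25) + (2.25)·(2.25) + (-3.75)·(-3.75) + (-1.75)·(-1.75)) / 3 = 32.75/3 = 10.9167
  S = [[0.6667, 2.3333],
 [2.3333, 10.9167]].

Step 3 — invert S. det(S) = 0.6667·10.9167 - (2.3333)² = 1.8333.
  S^{-1} = (1/det) · [[d, -b], [-b, a]] = [[5.9545, -1.2727],
 [-1.2727, 0.3636]].

Step 4 — quadratic form (x̄ - mu_0)^T · S^{-1} · (x̄ - mu_0):
  S^{-1} · (x̄ - mu_0) = (-14.1364, 3.1818),
  (x̄ - mu_0)^T · [...] = (-2)·(-14.1364) + (1.75)·(3.1818) = 33.8409.

Step 5 — scale by n: T² = 4 · 33.8409 = 135.3636.

T² ≈ 135.3636


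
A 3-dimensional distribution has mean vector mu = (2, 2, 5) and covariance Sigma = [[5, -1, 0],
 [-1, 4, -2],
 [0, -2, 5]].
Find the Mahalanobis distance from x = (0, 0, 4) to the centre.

Step 1 — centre the observation: (x - mu) = (-2, -2, -1).

Step 2 — invert Sigma (cofactor / det for 3×3, or solve directly):
  Sigma^{-1} = [[0.2133, 0.0667, 0.0267],
 [0.0667, 0.3333, 0.1333],
 [0.0267, 0.1333, 0.2533]].

Step 3 — form the quadratic (x - mu)^T · Sigma^{-1} · (x - mu):
  Sigma^{-1} · (x - mu) = (-0.5867, -0.9333, -0.5733).
  (x - mu)^T · [Sigma^{-1} · (x - mu)] = (-2)·(-0.5867) + (-2)·(-0.9333) + (-1)·(-0.5733) = 3.6133.

Step 4 — take square root: d = √(3.6133) ≈ 1.9009.

d(x, mu) = √(3.6133) ≈ 1.9009


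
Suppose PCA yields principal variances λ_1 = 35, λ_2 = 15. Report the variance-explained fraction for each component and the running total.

Step 1 — total variance = trace(Sigma) = Σ λ_i = 35 + 15 = 50.

Step 2 — fraction explained by component i = λ_i / Σ λ:
  PC1: 35/50 = 0.7
  PC2: 15/50 = 0.3

Step 3 — cumulative fraction after k components = (λ_1 + ... + λ_k) / Σ λ:
  k = 1: 35/50 = 0.7
  k = 2: (35 + 15)/50 = 50/50 = 1

Summary (fraction, with percent):

explained: PC1 0.7 (70%), PC2 0.3 (30%);  cumulative: 0.7, 1


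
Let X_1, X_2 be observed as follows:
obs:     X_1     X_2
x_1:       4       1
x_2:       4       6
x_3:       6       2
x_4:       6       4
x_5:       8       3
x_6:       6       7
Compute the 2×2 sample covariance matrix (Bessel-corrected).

Step 1 — column means:
  mean(X_1) = (4 + 4 + 6 + 6 + 8 + 6) / 6 = 34/6 = 5.6667
  mean(X_2) = (1 + 6 + 2 + 4 + 3 + 7) / 6 = 23/6 = 3.8333

Step 2 — sample covariance S[i,j] = (1/(n-1)) · Σ_k (x_{k,i} - mean_i) · (x_{k,j} - mean_j), with n-1 = 5.
  S[X_1,X_1] = ((-1.6667)·(-1.6667) + (-1.6667)·(-1.6667) + (0.3333)·(0.3333) + (0.3333)·(0.3333) + (2.3333)·(2.3333) + (0.3333)·(0.3333)) / 5 = 11.3333/5 = 2.2667
  S[X_1,X_2] = ((-1.6667)·(-2.8333) + (-1.6667)·(2.1667) + (0.3333)·(-1.8333) + (0.3333)·(0.1667) + (2.3333)·(-0.8333) + (0.3333)·(3.1667)) / 5 = -0.3333/5 = -0.0667
  S[X_2,X_2] = ((-2.8333)·(-2.8333) + (2.1667)·(2.1667) + (-1.8333)·(-1.8333) + (0.1667)·(0.1667) + (-0.8333)·(-0.8333) + (3.1667)·(3.1667)) / 5 = 26.8333/5 = 5.3667

S is symmetric (S[j,i] = S[i,j]). Assembling:

S = [[2.2667, -0.0667],
 [-0.0667, 5.3667]]


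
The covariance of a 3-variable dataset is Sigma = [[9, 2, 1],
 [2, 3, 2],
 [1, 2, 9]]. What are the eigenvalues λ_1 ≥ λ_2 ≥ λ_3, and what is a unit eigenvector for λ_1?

Step 1 — characteristic polynomial p(λ) = det(λI - Sigma) = λ³ - tr·λ² + c_1·λ - det, where tr = trace, c_1 = sum of the principal 2×2 minors, det = det(Sigma):
  tr = 9 + 3 + 9 = 21,
  c_1 = (9·3 - (2)²) + (9·9 - (1)²) + (3·9 - (2)²) = 23 + 80 + 23 = 126,
  det = 9·(3·9 - (2)²) - (2)·((2)·9 - (2)·(1)) + (1)·((2)·(2) - 3·(1)) = 9·(23) - (2)·(16) + (1)·(1) = 176.
  So p(λ) = λ³ - 21λ² + 126λ - 176.
Step 2 — look for an integer root (rational root theorem: any rational root is an integer divisor of 176). Testing λ = 2:
  p(2) = 8 - 84 + 252 - 176 = 0  ✓
  Dividing out (λ - 2): p(λ) = (λ - 2)(λ² - 19λ + 88).
Step 3 — remaining eigenvalues from the quadratic λ² - 19λ + 88 = 0:
  Δ = 19² - 4·88 = 361 - 352 = 9,  λ = (19 ± √9)/2 = (19 ± 3)/2 = 11 or 8.
  Sorted: λ_1 = 11,  λ_2 = 8,  λ_3 = 2  (check: sum = 21 = tr ✓).

Step 4 — unit eigenvector for λ_1 = 11: v spans the null space of (Sigma - λ_1 I), whose rows are
  r_1 = (-2, 2, 1),  r_2 = (2, -8, 2),  r_3 = (1, 2, -2).
  v is orthogonal to every row, so take v ∝ r_1 × r_2 = ((2)·(2) - (1)·(-8), (1)·(2) - (-2)·(2), (-2)·(-8) - (2)·(2)) = (12, 6, 12).
  Rescale (divide by 6): u = (2, 1, 2).
  ||u|| = √((2)² + (1)² + (2)²) = √(9) = 3,  v_1 = u/||u|| ≈ (0.6667, 0.3333, 0.6667) (||v_1|| = 1).

λ_1 = 11,  λ_2 = 8,  λ_3 = 2;  v_1 ≈ (0.6667, 0.3333, 0.6667)


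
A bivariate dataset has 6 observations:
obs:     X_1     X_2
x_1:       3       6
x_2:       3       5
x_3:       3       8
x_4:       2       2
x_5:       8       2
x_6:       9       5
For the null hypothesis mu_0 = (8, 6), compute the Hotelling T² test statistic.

Step 1 — sample mean vector:
  mean(X_1) = (3 + 3 + 3 + 2 + 8 + 9) / 6 = 28/6 = 4.6667
  mean(X_2) = (6 + 5 + 8 + 2 + 2 + 5) / 6 = 28/6 = 4.6667
  x̄ = (4.6667, 4.6667),  deviation x̄ - mu_0 = (4.6667, 4.6667) - (8, 6) = (-3.3333, -1.3333).

Step 2 — sample covariance matrix, S[i,j] = (1/(n-1)) · Σ_k (x_{k,i} - mean_i) · (x_{k,j} - mean_j), divisor n-1 = 5:
  S[X_1,X_1] = ((-1.6667)·(-1.6667) + (-1.6667)·(-1.6667) + (-1.6667)·(-1.6667) + (-2.6667)·(-2.6667) + (3.3333)·(3.3333) + (4.3333)·(4.3333)) / 5 = 45.3333/5 = 9.0667
  S[X_1,X_2] = ((-1.6667)·(1.3333) + (-1.6667)·(0.3333) + (-1.6667)·(3.3333) + (-2.6667)·(-2.6667) + (3.3333)·(-2.6667) + (4.3333)·(0.3333)) / 5 = -8.6667/5 = -1.7333
  S[X_2,X_2] = ((1.3333)·(1.3333) + (0.3333)·(0.3333) + (3.3333)·(3.3333) + (-2.6667)·(-2.6667) + (-2.6667)·(-2.6667) + (0.3333)·(0.3333)) / 5 = 27.3333/5 = 5.4667
  S = [[9.0667, -1.7333],
 [-1.7333, 5.4667]].

Step 3 — invert S. det(S) = 9.0667·5.4667 - (-1.7333)² = 46.56.
  S^{-1} = (1/det) · [[d, -b], [-b, a]] = [[0.1174, 0.0372],
 [0.0372, 0.1947]].

Step 4 — quadratic form (x̄ - mu_0)^T · S^{-1} · (x̄ - mu_0):
  S^{-1} · (x̄ - mu_0) = (-0.441, -0.3837),
  (x̄ - mu_0)^T · [...] = (-3.3333)·(-0.441) + (-1.3333)·(-0.3837) = 1.9817.

Step 5 — scale by n: T² = 6 · 1.9817 = 11.89.

T² ≈ 11.89


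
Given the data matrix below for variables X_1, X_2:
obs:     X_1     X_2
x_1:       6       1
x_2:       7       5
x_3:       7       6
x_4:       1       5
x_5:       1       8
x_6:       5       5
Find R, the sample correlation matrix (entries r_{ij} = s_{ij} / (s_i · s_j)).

Step 1 — column means:
  mean(X_1) = (6 + 7 + 7 + 1 + 1 + 5) / 6 = 27/6 = 4.5
  mean(X_2) = (1 + 5 + 6 + 5 + 8 + 5) / 6 = 30/6 = 5

Step 2 — sample variances and covariances s[i,j] = (1/(n-1)) · Σ_k (x_{k,i} - mean_i) · (x_{k,j} - mean_j), with n-1 = 5:
  s[X_1,X_1] = ((1.5)·(1.5) + (2.5)·(2.5) + (2.5)·(2.5) + (-3.5)·(-3.5) + (-3.5)·(-3.5) + (0.5)·(0.5)) / 5 = 39.5/5 = 7.9
  s[X_1,X_2] = ((1.5)·(-4) + (2.5)·(0) + (2.5)·(1) + (-3.5)·(0) + (-3.5)·(3) + (0.5)·(0)) / 5 = -14/5 = -2.8
  s[X_2,X_2] = ((-4)·(-4) + (0)·(0) + (1)·(1) + (0)·(0) + (3)·(3) + (0)·(0)) / 5 = 26/5 = 5.2
  Sample standard deviations s_i = √(s[i,i]):
  s(X_1) = √(7.9) = 2.8107
  s(X_2) = √(5.2) = 2.2804

Step 3 — r_{ij} = s_{ij} / (s_i · s_j):
  r[X_1,X_1] = 1 (diagonal).
  r[X_1,X_2] = -2.8 / (2.8107 · 2.2804) = -2.8 / 6.4094 = -0.4369
  r[X_2,X_2] = 1 (diagonal).

R is symmetric with unit diagonal. Assembling:

R = [[1, -0.4369],
 [-0.4369, 1]]


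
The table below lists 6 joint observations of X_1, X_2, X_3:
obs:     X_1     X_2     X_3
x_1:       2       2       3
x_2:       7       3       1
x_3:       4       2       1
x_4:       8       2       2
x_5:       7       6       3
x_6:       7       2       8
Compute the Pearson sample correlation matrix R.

Step 1 — column means:
  mean(X_1) = (2 + 7 + 4 + 8 + 7 + 7) / 6 = 35/6 = 5.8333
  mean(X_2) = (2 + 3 + 2 + 2 + 6 + 2) / 6 = 17/6 = 2.8333
  mean(X_3) = (3 + 1 + 1 + 2 + 3 + 8) / 6 = 18/6 = 3

Step 2 — sample variances and covariances s[i,j] = (1/(n-1)) · Σ_k (x_{k,i} - mean_i) · (x_{k,j} - mean_j), with n-1 = 5:
  s[X_1,X_1] = ((-3.8333)·(-3.8333) + (1.1667)·(1.1667) + (-1.8333)·(-1.8333) + (2.1667)·(2.1667) + (1.1667)·(1.1667) + (1.1667)·(1.1667)) / 5 = 26.8333/5 = 5.3667
  s[X_1,X_2] = ((-3.8333)·(-0.8333) + (1.1667)·(0.1667) + (-1.8333)·(-0.8333) + (2.1667)·(-0.8333) + (1.1667)·(3.1667) + (1.1667)·(-0.8333)) / 5 = 5.8333/5 = 1.1667
  s[X_1,X_3] = ((-3.8333)·(0) + (1.1667)·(-2) + (-1.8333)·(-2) + (2.1667)·(-1) + (1.1667)·(0) + (1.1667)·(5)) / 5 = 5/5 = 1
  s[X_2,X_2] = ((-0.8333)·(-0.8333) + (0.1667)·(0.1667) + (-0.8333)·(-0.8333) + (-0.8333)·(-0.8333) + (3.1667)·(3.1667) + (-0.8333)·(-0.8333)) / 5 = 12.8333/5 = 2.5667
  s[X_2,X_3] = ((-0.8333)·(0) + (0.1667)·(-2) + (-0.8333)·(-2) + (-0.8333)·(-1) + (3.1667)·(0) + (-0.8333)·(5)) / 5 = -2/5 = -0.4
  s[X_3,X_3] = ((0)·(0) + (-2)·(-2) + (-2)·(-2) + (-1)·(-1) + (0)·(0) + (5)·(5)) / 5 = 34/5 = 6.8
  Sample standard deviations s_i = √(s[i,i]):
  s(X_1) = √(5.3667) = 2.3166
  s(X_2) = √(2.5667) = 1.6021
  s(X_3) = √(6.8) = 2.6077

Step 3 — r_{ij} = s_{ij} / (s_i · s_j):
  r[X_1,X_1] = 1 (diagonal).
  r[X_1,X_2] = 1.1667 / (2.3166 · 1.6021) = 1.1667 / 3.7114 = 0.3143
  r[X_1,X_3] = 1 / (2.3166 · 2.6077) = 1 / 6.041 = 0.1655
  r[X_2,X_2] = 1 (diagonal).
  r[X_2,X_3] = -0.4 / (1.6021 · 2.6077) = -0.4 / 4.1777 = -0.0957
  r[X_3,X_3] = 1 (diagonal).

R is symmetric with unit diagonal. Assembling:

R = [[1, 0.3143, 0.1655],
 [0.3143, 1, -0.0957],
 [0.1655, -0.0957, 1]]


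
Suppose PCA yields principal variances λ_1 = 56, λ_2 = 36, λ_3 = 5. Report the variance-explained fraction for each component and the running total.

Step 1 — total variance = trace(Sigma) = Σ λ_i = 56 + 36 + 5 = 97.

Step 2 — fraction explained by component i = λ_i / Σ λ:
  PC1: 56/97 = 0.5773
  PC2: 36/97 = 0.3711
  PC3: 5/97 = 0.0515

Step 3 — cumulative fraction after k components = (λ_1 + ... + λ_k) / Σ λ:
  k = 1: 56/97 = 0.5773
  k = 2: (56 + 36)/97 = 92/97 = 0.9485
  k = 3: (56 + 36 + 5)/97 = 97/97 = 1

Summary (fraction, with percent):

explained: PC1 0.5773 (57.73%), PC2 0.3711 (37.11%), PC3 0.0515 (5.15%);  cumulative: 0.5773, 0.9485, 1


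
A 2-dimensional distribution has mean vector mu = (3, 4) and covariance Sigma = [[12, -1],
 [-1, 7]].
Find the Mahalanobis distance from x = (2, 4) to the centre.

Step 1 — centre the observation: (x - mu) = (-1, 0).

Step 2 — invert Sigma. det(Sigma) = 12·7 - (-1)² = 83.
  Sigma^{-1} = (1/det) · [[d, -b], [-b, a]] = [[0.0843, 0.012],
 [0.012, 0.1446]].

Step 3 — form the quadratic (x - mu)^T · Sigma^{-1} · (x - mu):
  Sigma^{-1} · (x - mu) = (-0.0843, -0.012).
  (x - mu)^T · [Sigma^{-1} · (x - mu)] = (-1)·(-0.0843) + (0)·(-0.012) = 0.0843.

Step 4 — take square root: d = √(0.0843) ≈ 0.2904.

d(x, mu) = √(0.0843) ≈ 0.2904


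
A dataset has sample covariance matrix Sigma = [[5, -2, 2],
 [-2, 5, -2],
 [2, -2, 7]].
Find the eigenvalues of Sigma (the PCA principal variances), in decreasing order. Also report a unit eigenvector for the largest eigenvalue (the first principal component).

Step 1 — characteristic polynomial p(λ) = det(λI - Sigma) = λ³ - tr·λ² + c_1·λ - det, where tr = trace, c_1 = sum of the principal 2×2 minors, det = det(Sigma):
  tr = 5 + 5 + 7 = 17,
  c_1 = (5·5 - (-2)²) + (5·7 - (2)²) + (5·7 - (-2)²) = 21 + 31 + 31 = 83,
  det = 5·(5·7 - (-2)²) - (-2)·((-2)·7 - (-2)·(2)) + (2)·((-2)·(-2) - 5·(2)) = 5·(31) - (-2)·(-10) + (2)·(-6) = 123.
  So p(λ) = λ³ - 17λ² + 83λ - 123.
Step 2 — look for an integer root (rational root theorem: any rational root is an integer divisor of 123). Testing λ = 3:
  p(3) = 27 - 153 + 249 - 123 = 0  ✓
  Dividing out (λ - 3): p(λ) = (λ - 3)(λ² - 14λ + 41).
Step 3 — remaining eigenvalues from the quadratic λ² - 14λ + 41 = 0:
  Δ = 14² - 4·41 = 196 - 164 = 32,  λ = (14 ± √32)/2 = (14 ± 5.6569)/2 ≈ 9.8284 or 4.1716.
  Sorted: λ_1 = 9.8284,  λ_2 = 4.1716,  λ_3 = 3  (check: sum = 17 = tr ✓).

Step 4 — unit eigenvector for λ_1 ≈ 9.8284: v spans the null space of (Sigma - λ_1 I), whose rows are
  r_1 = (-4.8284, -2, 2),  r_2 = (-2, -4.8284, -2),  r_3 = (2, -2, -2.8284).
  v is orthogonal to every row, so take v ∝ r_1 × r_2 = ((-2)·(-2) - (2)·(-4.8284), (2)·(-2) - (-4.8284)·(-2), (-4.8284)·(-4.8284) - (-2)·(-2)) ≈ (13.6569, -13.6569, 19.3137).
  Let u = (13.6569, -13.6569, 19.3137).
  ||u|| = √((13.6569)² + (-13.6569)² + (19.3137)²) = √(746.0387) ≈ 27.3137,  v_1 = u/||u|| ≈ (0.5, -0.5, 0.7071) (||v_1|| = 1).

λ_1 = 9.8284,  λ_2 = 4.1716,  λ_3 = 3;  v_1 ≈ (0.5, -0.5, 0.7071)


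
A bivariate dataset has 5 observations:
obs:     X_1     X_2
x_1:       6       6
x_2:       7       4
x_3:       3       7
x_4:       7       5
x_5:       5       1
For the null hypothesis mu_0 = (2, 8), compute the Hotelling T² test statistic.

Step 1 — sample mean vector:
  mean(X_1) = (6 + 7 + 3 + 7 + 5) / 5 = 28/5 = 5.6
  mean(X_2) = (6 + 4 + 7 + 5 + 1) / 5 = 23/5 = 4.6
  x̄ = (5.6, 4.6),  deviation x̄ - mu_0 = (5.6, 4.6) - (2, 8) = (3.6, -3.4).

Step 2 — sample covariance matrix, S[i,j] = (1/(n-1)) · Σ_k (x_{k,i} - mean_i) · (x_{k,j} - mean_j), divisor n-1 = 4:
  S[X_1,X_1] = ((0.4)·(0.4) + (1.4)·(1.4) + (-2.6)·(-2.6) + (1.4)·(1.4) + (-0.6)·(-0.6)) / 4 = 11.2/4 = 2.8
  S[X_1,X_2] = ((0.4)·(1.4) + (1.4)·(-0.6) + (-2.6)·(2.4) + (1.4)·(0.4) + (-0.6)·(-3.6)) / 4 = -3.8/4 = -0.95
  S[X_2,X_2] = ((1.4)·(1.4) + (-0.6)·(-0.6) + (2.4)·(2.4) + (0.4)·(0.4) + (-3.6)·(-3.6)) / 4 = 21.2/4 = 5.3
  S = [[2.8, -0.95],
 [-0.95, 5.3]].

Step 3 — invert S. det(S) = 2.8·5.3 - (-0.95)² = 13.9375.
  S^{-1} = (1/det) · [[d, -b], [-b, a]] = [[0.3803, 0.0682],
 [0.0682, 0.2009]].

Step 4 — quadratic form (x̄ - mu_0)^T · S^{-1} · (x̄ - mu_0):
  S^{-1} · (x̄ - mu_0) = (1.1372, -0.4377),
  (x̄ - mu_0)^T · [...] = (3.6)·(1.1372) + (-3.4)·(-0.4377) = 5.5821.

Step 5 — scale by n: T² = 5 · 5.5821 = 27.9103.

T² ≈ 27.9103


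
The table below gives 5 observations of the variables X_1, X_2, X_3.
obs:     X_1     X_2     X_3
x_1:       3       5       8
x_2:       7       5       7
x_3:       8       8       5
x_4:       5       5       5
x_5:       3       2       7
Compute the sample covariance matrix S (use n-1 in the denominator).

Step 1 — column means:
  mean(X_1) = (3 + 7 + 8 + 5 + 3) / 5 = 26/5 = 5.2
  mean(X_2) = (5 + 5 + 8 + 5 + 2) / 5 = 25/5 = 5
  mean(X_3) = (8 + 7 + 5 + 5 + 7) / 5 = 32/5 = 6.4

Step 2 — sample covariance S[i,j] = (1/(n-1)) · Σ_k (x_{k,i} - mean_i) · (x_{k,j} - mean_j), with n-1 = 4.
  S[X_1,X_1] = ((-2.2)·(-2.2) + (1.8)·(1.8) + (2.8)·(2.8) + (-0.2)·(-0.2) + (-2.2)·(-2.2)) / 4 = 20.8/4 = 5.2
  S[X_1,X_2] = ((-2.2)·(0) + (1.8)·(0) + (2.8)·(3) + (-0.2)·(0) + (-2.2)·(-3)) / 4 = 15/4 = 3.75
  S[X_1,X_3] = ((-2.2)·(1.6) + (1.8)·(0.6) + (2.8)·(-1.4) + (-0.2)·(-1.4) + (-2.2)·(0.6)) / 4 = -7.4/4 = -1.85
  S[X_2,X_2] = ((0)·(0) + (0)·(0) + (3)·(3) + (0)·(0) + (-3)·(-3)) / 4 = 18/4 = 4.5
  S[X_2,X_3] = ((0)·(1.6) + (0)·(0.6) + (3)·(-1.4) + (0)·(-1.4) + (-3)·(0.6)) / 4 = -6/4 = -1.5
  S[X_3,X_3] = ((1.6)·(1.6) + (0.6)·(0.6) + (-1.4)·(-1.4) + (-1.4)·(-1.4) + (0.6)·(0.6)) / 4 = 7.2/4 = 1.8

S is symmetric (S[j,i] = S[i,j]). Assembling:

S = [[5.2, 3.75, -1.85],
 [3.75, 4.5, -1.5],
 [-1.85, -1.5, 1.8]]


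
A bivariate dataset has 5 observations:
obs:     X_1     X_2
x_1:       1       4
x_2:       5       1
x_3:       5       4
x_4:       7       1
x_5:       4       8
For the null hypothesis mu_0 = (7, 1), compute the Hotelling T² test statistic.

Step 1 — sample mean vector:
  mean(X_1) = (1 + 5 + 5 + 7 + 4) / 5 = 22/5 = 4.4
  mean(X_2) = (4 + 1 + 4 + 1 + 8) / 5 = 18/5 = 3.6
  x̄ = (4.4, 3.6),  deviation x̄ - mu_0 = (4.4, 3.6) - (7, 1) = (-2.6, 2.6).

Step 2 — sample covariance matrix, S[i,j] = (1/(n-1)) · Σ_k (x_{k,i} - mean_i) · (x_{k,j} - mean_j), divisor n-1 = 4:
  S[X_1,X_1] = ((-3.4)·(-3.4) + (0.6)·(0.6) + (0.6)·(0.6) + (2.6)·(2.6) + (-0.4)·(-0.4)) / 4 = 19.2/4 = 4.8
  S[X_1,X_2] = ((-3.4)·(0.4) + (0.6)·(-2.6) + (0.6)·(0.4) + (2.6)·(-2.6) + (-0.4)·(4.4)) / 4 = -11.2/4 = -2.8
  S[X_2,X_2] = ((0.4)·(0.4) + (-2.6)·(-2.6) + (0.4)·(0.4) + (-2.6)·(-2.6) + (4.4)·(4.4)) / 4 = 33.2/4 = 8.3
  S = [[4.8, -2.8],
 [-2.8, 8.3]].

Step 3 — invert S. det(S) = 4.8·8.3 - (-2.8)² = 32.
  S^{-1} = (1/det) · [[d, -b], [-b, a]] = [[0.2594, 0.0875],
 [0.0875, 0.15]].

Step 4 — quadratic form (x̄ - mu_0)^T · S^{-1} · (x̄ - mu_0):
  S^{-1} · (x̄ - mu_0) = (-0.4469, 0.1625),
  (x̄ - mu_0)^T · [...] = (-2.6)·(-0.4469) + (2.6)·(0.1625) = 1.5844.

Step 5 — scale by n: T² = 5 · 1.5844 = 7.9219.

T² ≈ 7.9219


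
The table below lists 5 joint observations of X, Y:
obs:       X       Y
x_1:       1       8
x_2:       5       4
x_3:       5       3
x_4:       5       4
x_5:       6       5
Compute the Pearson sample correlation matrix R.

Step 1 — column means:
  mean(X) = (1 + 5 + 5 + 5 + 6) / 5 = 22/5 = 4.4
  mean(Y) = (8 + 4 + 3 + 4 + 5) / 5 = 24/5 = 4.8

Step 2 — sample variances and covariances s[i,j] = (1/(n-1)) · Σ_k (x_{k,i} - mean_i) · (x_{k,j} - mean_j), with n-1 = 4:
  s[X,X] = ((-3.4)·(-3.4) + (0.6)·(0.6) + (0.6)·(0.6) + (0.6)·(0.6) + (1.6)·(1.6)) / 4 = 15.2/4 = 3.8
  s[X,Y] = ((-3.4)·(3.2) + (0.6)·(-0.8) + (0.6)·(-1.8) + (0.6)·(-0.8) + (1.6)·(0.2)) / 4 = -12.6/4 = -3.15
  s[Y,Y] = ((3.2)·(3.2) + (-0.8)·(-0.8) + (-1.8)·(-1.8) + (-0.8)·(-0.8) + (0.2)·(0.2)) / 4 = 14.8/4 = 3.7
  Sample standard deviations s_i = √(s[i,i]):
  s(X) = √(3.8) = 1.9494
  s(Y) = √(3.7) = 1.9235

Step 3 — r_{ij} = s_{ij} / (s_i · s_j):
  r[X,X] = 1 (diagonal).
  r[X,Y] = -3.15 / (1.9494 · 1.9235) = -3.15 / 3.7497 = -0.8401
  r[Y,Y] = 1 (diagonal).

R is symmetric with unit diagonal. Assembling:

R = [[1, -0.8401],
 [-0.8401, 1]]


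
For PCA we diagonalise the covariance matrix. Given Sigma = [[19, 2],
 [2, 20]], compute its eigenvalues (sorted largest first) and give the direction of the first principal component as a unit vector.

Step 1 — characteristic polynomial of 2×2 Sigma:
  det(Sigma - λI) = λ² - trace · λ + det = 0.
  trace = 19 + 20 = 39, det = 19·20 - (2)² = 376.
Step 2 — discriminant:
  Δ = trace² - 4·det = 1521 - 1504 = 17.
Step 3 — eigenvalues:
  λ = (trace ± √Δ)/2 = (39 ± 4.1231)/2,
  λ_1 = 21.5616,  λ_2 = 17.4384.

Step 4 — unit eigenvector for λ_1: solve (Sigma - λ_1 I)v = 0. First row:
  (19 - 21.5616)·v_x + (2)·v_y = 0, i.e. (-2.5616)·v_x + (2)·v_y = 0,
  so v ∝ (b, λ_1 - a) = (2, 2.5616) = u.
  ||u|| = √((2)² + (2.5616)²) = √(10.5616) ≈ 3.2499,
  v_1 = u/||u|| ≈ (0.6154, 0.7882) (||v_1|| = 1).

λ_1 = 21.5616,  λ_2 = 17.4384;  v_1 ≈ (0.6154, 0.7882)


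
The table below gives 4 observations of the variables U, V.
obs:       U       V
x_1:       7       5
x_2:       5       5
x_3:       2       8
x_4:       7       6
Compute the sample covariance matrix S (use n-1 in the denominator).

Step 1 — column means:
  mean(U) = (7 + 5 + 2 + 7) / 4 = 21/4 = 5.25
  mean(V) = (5 + 5 + 8 + 6) / 4 = 24/4 = 6

Step 2 — sample covariance S[i,j] = (1/(n-1)) · Σ_k (x_{k,i} - mean_i) · (x_{k,j} - mean_j), with n-1 = 3.
  S[U,U] = ((1.75)·(1.75) + (-0.25)·(-0.25) + (-3.25)·(-3.25) + (1.75)·(1.75)) / 3 = 16.75/3 = 5.5833
  S[U,V] = ((1.75)·(-1) + (-0.25)·(-1) + (-3.25)·(2) + (1.75)·(0)) / 3 = -8/3 = -2.6667
  S[V,V] = ((-1)·(-1) + (-1)·(-1) + (2)·(2) + (0)·(0)) / 3 = 6/3 = 2

S is symmetric (S[j,i] = S[i,j]). Assembling:

S = [[5.5833, -2.6667],
 [-2.6667, 2]]


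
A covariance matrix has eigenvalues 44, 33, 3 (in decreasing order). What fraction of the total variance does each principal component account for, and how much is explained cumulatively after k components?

Step 1 — total variance = trace(Sigma) = Σ λ_i = 44 + 33 + 3 = 80.

Step 2 — fraction explained by component i = λ_i / Σ λ:
  PC1: 44/80 = 0.55
  PC2: 33/80 = 0.4125
  PC3: 3/80 = 0.0375

Step 3 — cumulative fraction after k components = (λ_1 + ... + λ_k) / Σ λ:
  k = 1: 44/80 = 0.55
  k = 2: (44 + 33)/80 = 77/80 = 0.9625
  k = 3: (44 + 33 + 3)/80 = 80/80 = 1

Summary (fraction, with percent):

explained: PC1 0.55 (55%), PC2 0.4125 (41.25%), PC3 0.0375 (3.75%);  cumulative: 0.55, 0.9625, 1


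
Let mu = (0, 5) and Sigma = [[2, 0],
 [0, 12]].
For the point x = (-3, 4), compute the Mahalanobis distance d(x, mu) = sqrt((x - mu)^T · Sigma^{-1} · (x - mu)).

Step 1 — centre the observation: (x - mu) = (-3, -1).

Step 2 — invert Sigma. det(Sigma) = 2·12 - (0)² = 24.
  Sigma^{-1} = (1/det) · [[d, -b], [-b, a]] = [[0.5, 0],
 [0, 0.0833]].

Step 3 — form the quadratic (x - mu)^T · Sigma^{-1} · (x - mu):
  Sigma^{-1} · (x - mu) = (-1.5, -0.0833).
  (x - mu)^T · [Sigma^{-1} · (x - mu)] = (-3)·(-1.5) + (-1)·(-0.0833) = 4.5833.

Step 4 — take square root: d = √(4.5833) ≈ 2.1409.

d(x, mu) = √(4.5833) ≈ 2.1409


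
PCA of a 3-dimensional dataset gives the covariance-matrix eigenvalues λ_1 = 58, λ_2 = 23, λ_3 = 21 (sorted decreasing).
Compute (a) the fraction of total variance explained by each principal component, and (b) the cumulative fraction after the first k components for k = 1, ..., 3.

Step 1 — total variance = trace(Sigma) = Σ λ_i = 58 + 23 + 21 = 102.

Step 2 — fraction explained by component i = λ_i / Σ λ:
  PC1: 58/102 = 0.5686
  PC2: 23/102 = 0.2255
  PC3: 21/102 = 0.2059

Step 3 — cumulative fraction after k components = (λ_1 + ... + λ_k) / Σ λ:
  k = 1: 58/102 = 0.5686
  k = 2: (58 + 23)/102 = 81/102 = 0.7941
  k = 3: (58 + 23 + 21)/102 = 102/102 = 1

Summary (fraction, with percent):

explained: PC1 0.5686 (56.86%), PC2 0.2255 (22.55%), PC3 0.2059 (20.59%);  cumulative: 0.5686, 0.7941, 1


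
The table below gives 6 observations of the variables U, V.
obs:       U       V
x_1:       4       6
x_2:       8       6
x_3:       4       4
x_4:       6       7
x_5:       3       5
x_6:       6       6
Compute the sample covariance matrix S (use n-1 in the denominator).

Step 1 — column means:
  mean(U) = (4 + 8 + 4 + 6 + 3 + 6) / 6 = 31/6 = 5.1667
  mean(V) = (6 + 6 + 4 + 7 + 5 + 6) / 6 = 34/6 = 5.6667

Step 2 — sample covariance S[i,j] = (1/(n-1)) · Σ_k (x_{k,i} - mean_i) · (x_{k,j} - mean_j), with n-1 = 5.
  S[U,U] = ((-1.1667)·(-1.1667) + (2.8333)·(2.8333) + (-1.1667)·(-1.1667) + (0.8333)·(0.8333) + (-2.1667)·(-2.1667) + (0.8333)·(0.8333)) / 5 = 16.8333/5 = 3.3667
  S[U,V] = ((-1.1667)·(0.3333) + (2.8333)·(0.3333) + (-1.1667)·(-1.6667) + (0.8333)·(1.3333) + (-2.1667)·(-0.6667) + (0.8333)·(0.3333)) / 5 = 5.3333/5 = 1.0667
  S[V,V] = ((0.3333)·(0.3333) + (0.3333)·(0.3333) + (-1.6667)·(-1.6667) + (1.3333)·(1.3333) + (-0.6667)·(-0.6667) + (0.3333)·(0.3333)) / 5 = 5.3333/5 = 1.0667

S is symmetric (S[j,i] = S[i,j]). Assembling:

S = [[3.3667, 1.0667],
 [1.0667, 1.0667]]
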